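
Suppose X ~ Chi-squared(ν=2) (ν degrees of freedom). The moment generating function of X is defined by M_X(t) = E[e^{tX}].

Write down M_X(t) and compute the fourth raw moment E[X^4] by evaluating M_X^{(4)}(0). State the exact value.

M_X(t) = 1/(1 - 2*t)
dM/dt = 2/(4*t^2 - 4*t + 1)
d^2M/dt^2 = -8/(8*t^3 - 12*t^2 + 6*t - 1)
d^3M/dt^3 = 48/(16*t^4 - 32*t^3 + 24*t^2 - 8*t + 1)
d^4M/dt^4 = -384/(32*t^5 - 80*t^4 + 80*t^3 - 40*t^2 + 10*t - 1)

E[X^4] = d^4M/dt^4 |_{t=0} = 384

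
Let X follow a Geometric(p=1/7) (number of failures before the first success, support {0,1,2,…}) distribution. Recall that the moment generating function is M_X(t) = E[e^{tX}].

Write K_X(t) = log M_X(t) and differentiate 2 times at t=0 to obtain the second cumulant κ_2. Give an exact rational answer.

M_X(t) = 1/(7*(1 - 6*e^(t)/7))
K_X(t) = log M_X(t) = -log(1 - 6*e^(t)/7) - log(7)
D^2[K](t) = 42*e^(t)/(36*e^(2*t) - 84*e^(t) + 49)

κ_2 = D^2[K](0) = 42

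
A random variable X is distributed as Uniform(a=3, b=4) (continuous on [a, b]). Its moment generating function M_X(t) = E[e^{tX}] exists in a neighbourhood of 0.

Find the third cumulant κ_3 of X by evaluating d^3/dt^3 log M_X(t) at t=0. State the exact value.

M_X(t) = (e^(4*t) - e^(3*t))/t
K_X(t) = log M_X(t) = -log(t) + log(e^(4*t) - e^(3*t))
dK/dt = (4*t*e^(t) - 3*t - e^(t) + 1)/(t*e^(t) - t)
d^2K/dt^2 = (-t^2*e^(t) + e^(2*t) - 2*e^(t) + 1)/(t^2*e^(2*t) - 2*t^2*e^(t) + t^2)
d^3K/dt^3 = (t^3*e^(2*t) + t^3*e^(t) - 2*e^(3*t) + 6*e^(2*t) - 6*e^(t) + 2)/(t^3*e^(3*t) - 3*t^3*e^(2*t) + 3*t^3*e^(t) - t^3)

κ_3 = d^3K/dt^3 |_{t=0} = 0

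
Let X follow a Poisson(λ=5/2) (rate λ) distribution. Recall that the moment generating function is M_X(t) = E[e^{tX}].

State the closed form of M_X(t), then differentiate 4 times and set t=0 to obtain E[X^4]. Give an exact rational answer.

M_X(t) = e^(5*e^(t)/2 - 5/2)
M′(t) = 5*e^(-5/2)*e^(t)*e^(5*e^(t)/2)/2
M′′(t) = (25*e^(2*t)*e^(5*e^(t)/2) + 10*e^(t)*e^(5*e^(t)/2))*e^(-5/2)/4
M′′′(t) = (125*e^(3*t)*e^(5*e^(t)/2) + 150*e^(2*t)*e^(5*e^(t)/2) + 20*e^(t)*e^(5*e^(t)/2))*e^(-5/2)/8
M′′′′(t) = (625*e^(4*t)*e^(5*e^(t)/2) + 1500*e^(3*t)*e^(5*e^(t)/2) + 700*e^(2*t)*e^(5*e^(t)/2) + 40*e^(t)*e^(5*e^(t)/2))*e^(-5/2)/16

E[X^4] = M′′′′(0) = 2865/16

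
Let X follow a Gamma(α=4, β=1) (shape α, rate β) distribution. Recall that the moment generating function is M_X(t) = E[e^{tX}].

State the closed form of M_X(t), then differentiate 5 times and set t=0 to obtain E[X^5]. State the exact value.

E[X^5] = M^(5)(0) = 6720

M_X(t) = (1 - t)^(-4)
M^(5)(t) = -6720/(t^9 - 9*t^8 + 36*t^7 - 84*t^6 + 126*t^5 - 126*t^4 + 84*t^3 - 36*t^2 + 9*t - 1)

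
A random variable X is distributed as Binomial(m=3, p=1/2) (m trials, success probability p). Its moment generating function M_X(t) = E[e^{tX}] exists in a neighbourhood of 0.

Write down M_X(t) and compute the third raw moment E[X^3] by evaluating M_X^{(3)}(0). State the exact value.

E[X^3] = M^(3)(0) = 27/4

M_X(t) = (e^(t)/2 + 1/2)^3
M^(3)(t) = 27*e^(3*t)/8 + 3*e^(2*t) + 3*e^(t)/8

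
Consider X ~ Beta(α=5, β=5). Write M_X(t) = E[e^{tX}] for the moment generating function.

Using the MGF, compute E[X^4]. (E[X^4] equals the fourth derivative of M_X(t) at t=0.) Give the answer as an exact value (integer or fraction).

M_X(t) = ₁F₁(5; 10; t)
dM/dt = ₁F₁(6; 11; t)/2
d^2M/dt^2 = 3*₁F₁(7; 12; t)/11
d^3M/dt^3 = 7*₁F₁(8; 13; t)/44
d^4M/dt^4 = 14*₁F₁(9; 14; t)/143

E[X^4] = d^4M/dt^4 |_{t=0} = 14/143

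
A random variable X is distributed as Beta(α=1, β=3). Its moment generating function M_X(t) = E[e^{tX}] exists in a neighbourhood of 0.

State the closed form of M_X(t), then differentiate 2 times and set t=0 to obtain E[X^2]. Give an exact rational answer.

E[X^2] = D^2[M](0) = 1/10

M_X(t) = ₁F₁(1; 4; t)
D^2[M](t) = ₁F₁(3; 6; t)/10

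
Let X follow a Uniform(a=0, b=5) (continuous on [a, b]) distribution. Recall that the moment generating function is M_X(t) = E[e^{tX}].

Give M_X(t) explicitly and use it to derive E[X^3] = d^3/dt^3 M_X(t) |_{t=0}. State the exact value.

E[X^3] = M^(3)(0) = 125/4

M_X(t) = (e^(5*t) - 1)/(5*t)
M^(3)(t) = (125*t^3*e^(5*t) - 75*t^2*e^(5*t) + 30*t*e^(5*t) - 6*e^(5*t) + 6)/(5*t^4)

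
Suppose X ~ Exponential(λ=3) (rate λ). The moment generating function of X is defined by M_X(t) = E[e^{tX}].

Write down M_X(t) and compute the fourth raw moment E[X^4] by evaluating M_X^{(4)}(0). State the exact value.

E[X^4] = M^(4)(0) = 8/27

M_X(t) = 3/(3 - t)
M^(4)(t) = -72/(t^5 - 15*t^4 + 90*t^3 - 270*t^2 + 405*t - 243)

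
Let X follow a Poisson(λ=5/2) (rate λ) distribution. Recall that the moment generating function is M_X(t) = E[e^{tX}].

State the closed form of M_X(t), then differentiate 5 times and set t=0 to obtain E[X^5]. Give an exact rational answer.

E[X^5] = d^5M/dt^5 |_{t=0} = 31205/32

M_X(t) = e^(5*e^(t)/2 - 5/2)
dM/dt = 5*e^(-5/2)*e^(t)*e^(5*e^(t)/2)/2
d^2M/dt^2 = (25*e^(2*t)*e^(5*e^(t)/2) + 10*e^(t)*e^(5*e^(t)/2))*e^(-5/2)/4
d^3M/dt^3 = (125*e^(3*t)*e^(5*e^(t)/2) + 150*e^(2*t)*e^(5*e^(t)/2) + 20*e^(t)*e^(5*e^(t)/2))*e^(-5/2)/8
d^4M/dt^4 = (625*e^(4*t)*e^(5*e^(t)/2) + 1500*e^(3*t)*e^(5*e^(t)/2) + 700*e^(2*t)*e^(5*e^(t)/2) + 40*e^(t)*e^(5*e^(t)/2))*e^(-5/2)/16
d^5M/dt^5 = (3125*e^(5*t)*e^(5*e^(t)/2) + 12500*e^(4*t)*e^(5*e^(t)/2) + 12500*e^(3*t)*e^(5*e^(t)/2) + 3000*e^(2*t)*e^(5*e^(t)/2) + 80*e^(t)*e^(5*e^(t)/2))*e^(-5/2)/32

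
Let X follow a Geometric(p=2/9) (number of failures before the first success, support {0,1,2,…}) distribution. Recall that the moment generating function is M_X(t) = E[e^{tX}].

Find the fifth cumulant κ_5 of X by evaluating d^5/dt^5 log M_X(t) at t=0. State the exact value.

M_X(t) = 2/(9*(1 - 7*e^(t)/9))
K_X(t) = log M_X(t) = -log(1 - 7*e^(t)/9) - 2*log(3) + log(2)
K^(5)(t) = (-21609*e^(4*t) - 305613*e^(3*t) - 392931*e^(2*t) - 45927*e^(t))/(16807*e^(5*t) - 108045*e^(4*t) + 277830*e^(3*t) - 357210*e^(2*t) + 229635*e^(t) - 59049)

κ_5 = K^(5)(0) = 23940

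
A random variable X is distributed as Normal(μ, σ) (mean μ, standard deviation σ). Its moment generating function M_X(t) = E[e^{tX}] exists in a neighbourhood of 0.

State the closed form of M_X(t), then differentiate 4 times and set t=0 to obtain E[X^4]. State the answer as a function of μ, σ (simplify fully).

M_X(t) = e^(μ*t + σ^2*t^2/2)

E[X^4] = D^4[M](0) = μ^4 + 6*μ^2*σ^2 + 3*σ^4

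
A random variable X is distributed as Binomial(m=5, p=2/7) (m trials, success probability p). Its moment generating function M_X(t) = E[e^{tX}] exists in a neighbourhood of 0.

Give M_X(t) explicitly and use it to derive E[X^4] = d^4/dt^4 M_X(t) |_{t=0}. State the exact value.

M_X(t) = (2*e^(t)/7 + 5/7)^5
M′(t) = 160*e^(5*t)/16807 + 1600*e^(4*t)/16807 + 6000*e^(3*t)/16807 + 10000*e^(2*t)/16807 + 6250*e^(t)/16807
M′′(t) = 800*e^(5*t)/16807 + 6400*e^(4*t)/16807 + 18000*e^(3*t)/16807 + 20000*e^(2*t)/16807 + 6250*e^(t)/16807
M′′′(t) = 4000*e^(5*t)/16807 + 25600*e^(4*t)/16807 + 54000*e^(3*t)/16807 + 40000*e^(2*t)/16807 + 6250*e^(t)/16807
M′′′′(t) = 20000*e^(5*t)/16807 + 102400*e^(4*t)/16807 + 162000*e^(3*t)/16807 + 80000*e^(2*t)/16807 + 6250*e^(t)/16807

E[X^4] = M′′′′(0) = 52950/2401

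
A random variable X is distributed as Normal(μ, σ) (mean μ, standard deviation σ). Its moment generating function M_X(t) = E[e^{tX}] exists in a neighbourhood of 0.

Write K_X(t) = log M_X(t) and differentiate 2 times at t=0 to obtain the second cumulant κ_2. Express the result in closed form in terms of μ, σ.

κ_2 = K^(2)(0) = σ^2

M_X(t) = e^(μ*t + σ^2*t^2/2)
K_X(t) = log M_X(t) = μ*t + σ^2*t^2/2
K^(2)(t) = σ^2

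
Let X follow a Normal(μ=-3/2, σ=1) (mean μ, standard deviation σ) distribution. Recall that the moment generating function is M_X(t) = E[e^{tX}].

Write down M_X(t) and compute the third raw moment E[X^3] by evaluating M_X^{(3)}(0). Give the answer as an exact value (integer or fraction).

M_X(t) = e^(t^2/2 - 3*t/2)
M^(3)(t) = (8*t^3*e^(t^2/2) - 36*t^2*e^(t^2/2) + 78*t*e^(t^2/2) - 63*e^(t^2/2))*e^(-3*t/2)/8

E[X^3] = M^(3)(0) = -63/8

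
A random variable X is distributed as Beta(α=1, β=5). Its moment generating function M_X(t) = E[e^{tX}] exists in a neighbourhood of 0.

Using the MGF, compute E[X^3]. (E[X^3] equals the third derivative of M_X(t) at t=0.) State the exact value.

M_X(t) = ₁F₁(1; 6; t)
M′(t) = ₁F₁(2; 7; t)/6
M′′(t) = ₁F₁(3; 8; t)/21
M′′′(t) = ₁F₁(4; 9; t)/56

E[X^3] = M′′′(0) = 1/56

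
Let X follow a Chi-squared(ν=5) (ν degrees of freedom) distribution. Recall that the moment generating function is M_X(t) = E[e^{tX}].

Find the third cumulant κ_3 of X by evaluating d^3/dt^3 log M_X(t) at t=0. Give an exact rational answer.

κ_3 = K^(3)(0) = 40

M_X(t) = (1 - 2*t)^(-5/2)
K_X(t) = log M_X(t) = -5*log(1 - 2*t)/2
K^(3)(t) = -40/(8*t^3 - 12*t^2 + 6*t - 1)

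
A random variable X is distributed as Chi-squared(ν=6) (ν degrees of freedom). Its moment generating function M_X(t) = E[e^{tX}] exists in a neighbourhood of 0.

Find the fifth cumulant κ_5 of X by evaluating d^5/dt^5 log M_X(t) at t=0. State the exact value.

M_X(t) = (1 - 2*t)^(-3)
K_X(t) = log M_X(t) = -3*log(1 - 2*t)
K′(t) = -6/(2*t - 1)
K′′(t) = 12/(4*t^2 - 4*t + 1)
K′′′(t) = -48/(8*t^3 - 12*t^2 + 6*t - 1)
K′′′′(t) = 288/(16*t^4 - 32*t^3 + 24*t^2 - 8*t + 1)
K′′′′′(t) = -2304/(32*t^5 - 80*t^4 + 80*t^3 - 40*t^2 + 10*t - 1)

κ_5 = K′′′′′(0) = 2304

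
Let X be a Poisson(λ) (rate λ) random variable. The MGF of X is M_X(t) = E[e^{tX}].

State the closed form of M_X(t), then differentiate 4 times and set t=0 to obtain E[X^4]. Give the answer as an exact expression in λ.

E[X^4] = D^4[M](0) = λ*(λ^3 + 6*λ^2 + 7*λ + 1)

M_X(t) = e^(λ*(e^(t) - 1))
D^4[M](t) = (λ^4*e^(4*t)*e^(λ*e^(t)) + 6*λ^3*e^(3*t)*e^(λ*e^(t)) + 7*λ^2*e^(2*t)*e^(λ*e^(t)) + λ*e^(t)*e^(λ*e^(t)))*e^(-λ)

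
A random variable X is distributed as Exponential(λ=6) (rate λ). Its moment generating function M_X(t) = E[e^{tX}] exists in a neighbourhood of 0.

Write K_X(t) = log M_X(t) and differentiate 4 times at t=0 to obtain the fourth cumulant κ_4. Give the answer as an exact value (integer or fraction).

κ_4 = D^4[K](0) = 1/216

M_X(t) = 6/(6 - t)
K_X(t) = log M_X(t) = -log(6 - t) + log(6)
D^4[K](t) = 6/(t^4 - 24*t^3 + 216*t^2 - 864*t + 1296)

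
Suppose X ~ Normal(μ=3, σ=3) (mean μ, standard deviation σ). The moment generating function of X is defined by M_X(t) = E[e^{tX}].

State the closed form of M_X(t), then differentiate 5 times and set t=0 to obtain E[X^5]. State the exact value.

M_X(t) = e^(9*t^2/2 + 3*t)

E[X^5] = D^5[M](0) = 6318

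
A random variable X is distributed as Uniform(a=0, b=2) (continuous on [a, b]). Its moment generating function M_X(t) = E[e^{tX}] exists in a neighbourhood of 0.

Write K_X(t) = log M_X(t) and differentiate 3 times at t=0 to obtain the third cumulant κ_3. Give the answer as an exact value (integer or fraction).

M_X(t) = (e^(2*t) - 1)/(2*t)
K_X(t) = log M_X(t) = -log(t) + log(e^(2*t) - 1) - log(2)
D^3[K](t) = (8*t^3*e^(4*t) + 8*t^3*e^(2*t) - 2*e^(6*t) + 6*e^(4*t) - 6*e^(2*t) + 2)/(t^3*e^(6*t) - 3*t^3*e^(4*t) + 3*t^3*e^(2*t) - t^3)

κ_3 = D^3[K](0) = 0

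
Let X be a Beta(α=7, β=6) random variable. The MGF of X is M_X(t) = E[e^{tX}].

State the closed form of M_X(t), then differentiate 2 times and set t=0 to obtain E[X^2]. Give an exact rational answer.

M_X(t) = ₁F₁(7; 13; t)
dM/dt = 7*₁F₁(8; 14; t)/13
d^2M/dt^2 = 4*₁F₁(9; 15; t)/13

E[X^2] = d^2M/dt^2 |_{t=0} = 4/13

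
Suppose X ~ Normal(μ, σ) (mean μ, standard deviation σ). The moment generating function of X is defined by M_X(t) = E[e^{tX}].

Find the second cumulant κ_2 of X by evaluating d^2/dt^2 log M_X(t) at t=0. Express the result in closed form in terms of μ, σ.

κ_2 = K′′(0) = σ^2

M_X(t) = e^(μ*t + σ^2*t^2/2)
K_X(t) = log M_X(t) = μ*t + σ^2*t^2/2
K′(t) = μ + σ^2*t
K′′(t) = σ^2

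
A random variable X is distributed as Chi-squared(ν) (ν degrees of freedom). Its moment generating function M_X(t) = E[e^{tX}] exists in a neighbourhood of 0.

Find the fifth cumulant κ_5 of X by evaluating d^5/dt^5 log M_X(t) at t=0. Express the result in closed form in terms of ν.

κ_5 = K′′′′′(0) = 384*ν

M_X(t) = (1 - 2*t)^(-ν/2)
K_X(t) = log M_X(t) = -ν*log(1 - 2*t)/2
K′(t) = -ν/(2*t - 1)
K′′(t) = 2*ν/(4*t^2 - 4*t + 1)
K′′′(t) = -8*ν/(8*t^3 - 12*t^2 + 6*t - 1)
K′′′′(t) = 48*ν/(16*t^4 - 32*t^3 + 24*t^2 - 8*t + 1)
K′′′′′(t) = -384*ν/(32*t^5 - 80*t^4 + 80*t^3 - 40*t^2 + 10*t - 1)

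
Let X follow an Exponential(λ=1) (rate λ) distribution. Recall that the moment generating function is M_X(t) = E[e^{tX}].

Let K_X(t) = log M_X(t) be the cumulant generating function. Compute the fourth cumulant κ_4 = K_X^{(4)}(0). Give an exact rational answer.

M_X(t) = 1/(1 - t)
K_X(t) = log M_X(t) = -log(1 - t)
D^4[K](t) = 6/(t^4 - 4*t^3 + 6*t^2 - 4*t + 1)

κ_4 = D^4[K](0) = 6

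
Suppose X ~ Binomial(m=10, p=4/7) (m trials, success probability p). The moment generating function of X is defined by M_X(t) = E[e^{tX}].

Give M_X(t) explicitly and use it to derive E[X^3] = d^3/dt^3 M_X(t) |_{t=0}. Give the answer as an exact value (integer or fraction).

E[X^3] = d^3M/dt^3 |_{t=0} = 78280/343

M_X(t) = (4*e^(t)/7 + 3/7)^10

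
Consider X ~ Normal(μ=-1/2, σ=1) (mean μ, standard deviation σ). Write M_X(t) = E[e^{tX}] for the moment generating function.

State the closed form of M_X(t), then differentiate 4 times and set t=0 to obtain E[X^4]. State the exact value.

E[X^4] = M′′′′(0) = 73/16

M_X(t) = e^(t^2/2 - t/2)
M′(t) = t*e^(-t/2)*e^(t^2/2) - e^(-t/2)*e^(t^2/2)/2
M′′(t) = (4*t^2*e^(t^2/2) - 4*t*e^(t^2/2) + 5*e^(t^2/2))*e^(-t/2)/4
M′′′(t) = (8*t^3*e^(t^2/2) - 12*t^2*e^(t^2/2) + 30*t*e^(t^2/2) - 13*e^(t^2/2))*e^(-t/2)/8
M′′′′(t) = (16*t^4*e^(t^2/2) - 32*t^3*e^(t^2/2) + 120*t^2*e^(t^2/2) - 104*t*e^(t^2/2) + 73*e^(t^2/2))*e^(-t/2)/16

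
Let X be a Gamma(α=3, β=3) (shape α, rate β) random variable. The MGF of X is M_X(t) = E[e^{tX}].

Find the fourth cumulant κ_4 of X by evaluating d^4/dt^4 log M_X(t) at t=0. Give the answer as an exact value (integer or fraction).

M_X(t) = 27/(3 - t)^3
K_X(t) = log M_X(t) = -3*log(3 - t) + 3*log(3)
D^4[K](t) = 18/(t^4 - 12*t^3 + 54*t^2 - 108*t + 81)

κ_4 = D^4[K](0) = 2/9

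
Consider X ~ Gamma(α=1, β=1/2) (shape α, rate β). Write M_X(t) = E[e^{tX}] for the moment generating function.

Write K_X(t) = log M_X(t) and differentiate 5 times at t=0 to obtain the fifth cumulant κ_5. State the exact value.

M_X(t) = 1/(2*(1/2 - t))
K_X(t) = log M_X(t) = -log(1/2 - t) - log(2)
K′(t) = -2/(2*t - 1)
K′′(t) = 4/(4*t^2 - 4*t + 1)
K′′′(t) = -16/(8*t^3 - 12*t^2 + 6*t - 1)
K′′′′(t) = 96/(16*t^4 - 32*t^3 + 24*t^2 - 8*t + 1)
K′′′′′(t) = -768/(32*t^5 - 80*t^4 + 80*t^3 - 40*t^2 + 10*t - 1)

κ_5 = K′′′′′(0) = 768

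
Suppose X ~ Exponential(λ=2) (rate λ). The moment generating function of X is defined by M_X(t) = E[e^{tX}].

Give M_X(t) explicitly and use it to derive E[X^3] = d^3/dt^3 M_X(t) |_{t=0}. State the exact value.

M_X(t) = 2/(2 - t)
M^(3)(t) = 12/(t^4 - 8*t^3 + 24*t^2 - 32*t + 16)

E[X^3] = M^(3)(0) = 3/4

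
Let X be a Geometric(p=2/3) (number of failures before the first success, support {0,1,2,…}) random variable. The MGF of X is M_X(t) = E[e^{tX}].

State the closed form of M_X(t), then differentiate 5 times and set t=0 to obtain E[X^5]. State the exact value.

E[X^5] = d^5M/dt^5 |_{t=0} = 91/2

M_X(t) = 2/(3*(1 - e^(t)/3))
dM/dt = 2*e^(t)/(e^(2*t) - 6*e^(t) + 9)
d^2M/dt^2 = (-2*e^(2*t) - 6*e^(t))/(e^(3*t) - 9*e^(2*t) + 27*e^(t) - 27)
d^3M/dt^3 = (2*e^(3*t) + 24*e^(2*t) + 18*e^(t))/(e^(4*t) - 12*e^(3*t) + 54*e^(2*t) - 108*e^(t) + 81)
d^4M/dt^4 = (-2*e^(4*t) - 66*e^(3*t) - 198*e^(2*t) - 54*e^(t))/(e^(5*t) - 15*e^(4*t) + 90*e^(3*t) - 270*e^(2*t) + 405*e^(t) - 243)
d^5M/dt^5 = (2*e^(5*t) + 156*e^(4*t) + 1188*e^(3*t) + 1404*e^(2*t) + 162*e^(t))/(e^(6*t) - 18*e^(5*t) + 135*e^(4*t) - 540*e^(3*t) + 1215*e^(2*t) - 1458*e^(t) + 729)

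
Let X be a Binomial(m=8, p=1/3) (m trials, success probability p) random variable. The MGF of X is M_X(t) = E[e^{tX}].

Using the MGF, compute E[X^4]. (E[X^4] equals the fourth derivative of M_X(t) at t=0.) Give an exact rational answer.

M_X(t) = (e^(t)/3 + 2/3)^8
M′(t) = 8*e^(8*t)/6561 + 112*e^(7*t)/6561 + 224*e^(6*t)/2187 + 2240*e^(5*t)/6561 + 4480*e^(4*t)/6561 + 1792*e^(3*t)/2187 + 3584*e^(2*t)/6561 + 1024*e^(t)/6561
M′′(t) = 64*e^(8*t)/6561 + 784*e^(7*t)/6561 + 448*e^(6*t)/729 + 11200*e^(5*t)/6561 + 17920*e^(4*t)/6561 + 1792*e^(3*t)/729 + 7168*e^(2*t)/6561 + 1024*e^(t)/6561
M′′′(t) = 512*e^(8*t)/6561 + 5488*e^(7*t)/6561 + 896*e^(6*t)/243 + 56000*e^(5*t)/6561 + 71680*e^(4*t)/6561 + 1792*e^(3*t)/243 + 14336*e^(2*t)/6561 + 1024*e^(t)/6561
M′′′′(t) = 4096*e^(8*t)/6561 + 38416*e^(7*t)/6561 + 1792*e^(6*t)/81 + 280000*e^(5*t)/6561 + 286720*e^(4*t)/6561 + 1792*e^(3*t)/81 + 28672*e^(2*t)/6561 + 1024*e^(t)/6561

E[X^4] = M′′′′(0) = 3824/27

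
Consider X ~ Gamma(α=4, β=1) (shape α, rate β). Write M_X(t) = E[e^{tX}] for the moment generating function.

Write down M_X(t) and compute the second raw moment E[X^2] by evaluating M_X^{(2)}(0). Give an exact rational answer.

M_X(t) = (1 - t)^(-4)
dM/dt = -4/(t^5 - 5*t^4 + 10*t^3 - 10*t^2 + 5*t - 1)
d^2M/dt^2 = 20/(t^6 - 6*t^5 + 15*t^4 - 20*t^3 + 15*t^2 - 6*t + 1)

E[X^2] = d^2M/dt^2 |_{t=0} = 20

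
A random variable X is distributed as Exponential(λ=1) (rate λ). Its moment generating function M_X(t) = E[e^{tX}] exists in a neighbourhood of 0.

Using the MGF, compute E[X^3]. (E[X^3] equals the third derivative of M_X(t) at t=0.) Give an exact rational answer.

M_X(t) = 1/(1 - t)
M^(3)(t) = 6/(t^4 - 4*t^3 + 6*t^2 - 4*t + 1)

E[X^3] = M^(3)(0) = 6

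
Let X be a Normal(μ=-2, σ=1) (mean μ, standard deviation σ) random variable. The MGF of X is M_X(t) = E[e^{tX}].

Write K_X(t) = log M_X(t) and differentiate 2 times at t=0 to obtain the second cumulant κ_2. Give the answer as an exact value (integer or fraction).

κ_2 = d^2K/dt^2 |_{t=0} = 1

M_X(t) = e^(t^2/2 - 2*t)
K_X(t) = log M_X(t) = t^2/2 - 2*t
dK/dt = t - 2
d^2K/dt^2 = 1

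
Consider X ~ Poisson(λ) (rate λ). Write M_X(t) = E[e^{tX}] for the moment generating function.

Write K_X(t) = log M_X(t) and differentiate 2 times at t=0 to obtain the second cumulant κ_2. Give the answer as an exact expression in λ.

κ_2 = K′′(0) = λ

M_X(t) = e^(λ*(e^(t) - 1))
K_X(t) = log M_X(t) = λ*(e^(t) - 1)
K′(t) = λ*e^(t)
K′′(t) = λ*e^(t)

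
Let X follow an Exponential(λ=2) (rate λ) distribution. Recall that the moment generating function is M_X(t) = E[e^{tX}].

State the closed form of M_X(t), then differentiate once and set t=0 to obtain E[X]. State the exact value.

M_X(t) = 2/(2 - t)
M′(t) = 2/(t^2 - 4*t + 4)

E[X] = M′(0) = 1/2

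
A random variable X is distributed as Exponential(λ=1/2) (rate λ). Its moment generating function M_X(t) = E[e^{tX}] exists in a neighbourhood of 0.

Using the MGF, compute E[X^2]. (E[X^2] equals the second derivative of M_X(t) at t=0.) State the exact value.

M_X(t) = 1/(2*(1/2 - t))
M^(2)(t) = -8/(8*t^3 - 12*t^2 + 6*t - 1)

E[X^2] = M^(2)(0) = 8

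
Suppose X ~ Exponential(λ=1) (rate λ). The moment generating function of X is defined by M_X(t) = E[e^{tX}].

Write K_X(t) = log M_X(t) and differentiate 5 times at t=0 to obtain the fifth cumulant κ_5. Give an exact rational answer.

κ_5 = d^5K/dt^5 |_{t=0} = 24

M_X(t) = 1/(1 - t)
K_X(t) = log M_X(t) = -log(1 - t)
dK/dt = -1/(t - 1)
d^2K/dt^2 = 1/(t^2 - 2*t + 1)
d^3K/dt^3 = -2/(t^3 - 3*t^2 + 3*t - 1)
d^4K/dt^4 = 6/(t^4 - 4*t^3 + 6*t^2 - 4*t + 1)
d^5K/dt^5 = -24/(t^5 - 5*t^4 + 10*t^3 - 10*t^2 + 5*t - 1)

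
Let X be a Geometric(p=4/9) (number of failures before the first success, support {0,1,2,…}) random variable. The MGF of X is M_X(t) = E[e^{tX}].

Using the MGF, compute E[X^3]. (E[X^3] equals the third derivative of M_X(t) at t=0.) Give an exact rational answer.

M_X(t) = 4/(9*(1 - 5*e^(t)/9))
dM/dt = 20*e^(t)/(25*e^(2*t) - 90*e^(t) + 81)
d^2M/dt^2 = (-100*e^(2*t) - 180*e^(t))/(125*e^(3*t) - 675*e^(2*t) + 1215*e^(t) - 729)
d^3M/dt^3 = (500*e^(3*t) + 3600*e^(2*t) + 1620*e^(t))/(625*e^(4*t) - 4500*e^(3*t) + 12150*e^(2*t) - 14580*e^(t) + 6561)

E[X^3] = d^3M/dt^3 |_{t=0} = 715/32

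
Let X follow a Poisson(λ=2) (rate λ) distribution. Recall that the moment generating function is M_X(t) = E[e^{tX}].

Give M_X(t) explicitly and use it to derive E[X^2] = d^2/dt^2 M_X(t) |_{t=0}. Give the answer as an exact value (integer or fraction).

E[X^2] = D^2[M](0) = 6

M_X(t) = e^(2*e^(t) - 2)
D^2[M](t) = (4*e^(2*t)*e^(2*e^(t)) + 2*e^(t)*e^(2*e^(t)))*e^(-2)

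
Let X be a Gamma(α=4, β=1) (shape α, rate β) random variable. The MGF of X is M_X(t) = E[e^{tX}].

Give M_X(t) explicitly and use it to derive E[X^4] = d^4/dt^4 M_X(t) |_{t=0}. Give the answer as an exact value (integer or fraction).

E[X^4] = D^4[M](0) = 840

M_X(t) = (1 - t)^(-4)
D^4[M](t) = 840/(t^8 - 8*t^7 + 28*t^6 - 56*t^5 + 70*t^4 - 56*t^3 + 28*t^2 - 8*t + 1)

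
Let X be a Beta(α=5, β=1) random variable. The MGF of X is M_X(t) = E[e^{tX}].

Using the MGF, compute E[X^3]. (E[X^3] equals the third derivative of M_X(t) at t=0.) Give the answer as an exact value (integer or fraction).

M_X(t) = ₁F₁(5; 6; t)
D^3[M](t) = 5*₁F₁(8; 9; t)/8

E[X^3] = D^3[M](0) = 5/8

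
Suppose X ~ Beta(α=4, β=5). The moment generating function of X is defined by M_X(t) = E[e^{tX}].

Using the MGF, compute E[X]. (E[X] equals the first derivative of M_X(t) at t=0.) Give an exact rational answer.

M_X(t) = ₁F₁(4; 9; t)
dM/dt = 4*₁F₁(5; 10; t)/9

E[X] = dM/dt |_{t=0} = 4/9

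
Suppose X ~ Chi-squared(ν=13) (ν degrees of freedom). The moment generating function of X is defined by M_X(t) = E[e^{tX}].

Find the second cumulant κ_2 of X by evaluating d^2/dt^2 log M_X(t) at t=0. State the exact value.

κ_2 = K′′(0) = 26

M_X(t) = (1 - 2*t)^(-13/2)
K_X(t) = log M_X(t) = -13*log(1 - 2*t)/2
K′(t) = -13/(2*t - 1)
K′′(t) = 26/(4*t^2 - 4*t + 1)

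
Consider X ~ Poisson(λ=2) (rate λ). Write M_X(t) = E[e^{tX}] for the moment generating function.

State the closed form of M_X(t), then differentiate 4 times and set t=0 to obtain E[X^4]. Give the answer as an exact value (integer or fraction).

E[X^4] = d^4M/dt^4 |_{t=0} = 94

M_X(t) = e^(2*e^(t) - 2)
dM/dt = 2*e^(-2)*e^(t)*e^(2*e^(t))
d^2M/dt^2 = (4*e^(2*t)*e^(2*e^(t)) + 2*e^(t)*e^(2*e^(t)))*e^(-2)
d^3M/dt^3 = (8*e^(3*t)*e^(2*e^(t)) + 12*e^(2*t)*e^(2*e^(t)) + 2*e^(t)*e^(2*e^(t)))*e^(-2)
d^4M/dt^4 = (16*e^(4*t)*e^(2*e^(t)) + 48*e^(3*t)*e^(2*e^(t)) + 28*e^(2*t)*e^(2*e^(t)) + 2*e^(t)*e^(2*e^(t)))*e^(-2)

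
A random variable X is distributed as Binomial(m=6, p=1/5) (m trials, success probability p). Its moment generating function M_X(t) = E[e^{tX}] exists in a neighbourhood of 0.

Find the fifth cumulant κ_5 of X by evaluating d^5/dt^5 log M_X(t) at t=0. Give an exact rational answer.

κ_5 = K′′′′′(0) = -1656/3125

M_X(t) = (e^(t)/5 + 4/5)^6
K_X(t) = log M_X(t) = 6*log(e^(t)/5 + 4/5)
K′(t) = 6*e^(t)/(e^(t) + 4)
K′′(t) = 24*e^(t)/(e^(2*t) + 8*e^(t) + 16)
K′′′(t) = (-24*e^(2*t) + 96*e^(t))/(e^(3*t) + 12*e^(2*t) + 48*e^(t) + 64)
K′′′′(t) = (24*e^(3*t) - 384*e^(2*t) + 384*e^(t))/(e^(4*t) + 16*e^(3*t) + 96*e^(2*t) + 256*e^(t) + 256)
K′′′′′(t) = (-24*e^(4*t) + 1056*e^(3*t) - 4224*e^(2*t) + 1536*e^(t))/(e^(5*t) + 20*e^(4*t) + 160*e^(3*t) + 640*e^(2*t) + 1280*e^(t) + 1024)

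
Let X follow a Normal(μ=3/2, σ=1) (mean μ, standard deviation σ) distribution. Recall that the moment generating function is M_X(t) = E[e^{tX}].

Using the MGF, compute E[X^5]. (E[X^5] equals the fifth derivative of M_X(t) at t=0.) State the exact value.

M_X(t) = e^(t^2/2 + 3*t/2)
dM/dt = t*e^(3*t/2)*e^(t^2/2) + 3*e^(3*t/2)*e^(t^2/2)/2
d^2M/dt^2 = t^2*e^(3*t/2)*e^(t^2/2) + 3*t*e^(3*t/2)*e^(t^2/2) + 13*e^(3*t/2)*e^(t^2/2)/4
d^3M/dt^3 = t^3*e^(3*t/2)*e^(t^2/2) + 9*t^2*e^(3*t/2)*e^(t^2/2)/2 + 39*t*e^(3*t/2)*e^(t^2/2)/4 + 63*e^(3*t/2)*e^(t^2/2)/8
d^4M/dt^4 = t^4*e^(3*t/2)*e^(t^2/2) + 6*t^3*e^(3*t/2)*e^(t^2/2) + 39*t^2*e^(3*t/2)*e^(t^2/2)/2 + 63*t*e^(3*t/2)*e^(t^2/2)/2 + 345*e^(3*t/2)*e^(t^2/2)/16

E[X^5] = d^5M/dt^5 |_{t=0} = 2043/32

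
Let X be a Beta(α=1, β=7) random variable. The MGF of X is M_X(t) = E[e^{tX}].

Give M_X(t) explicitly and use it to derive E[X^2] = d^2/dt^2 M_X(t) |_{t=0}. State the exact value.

M_X(t) = ₁F₁(1; 8; t)
M^(2)(t) = ₁F₁(3; 10; t)/36

E[X^2] = M^(2)(0) = 1/36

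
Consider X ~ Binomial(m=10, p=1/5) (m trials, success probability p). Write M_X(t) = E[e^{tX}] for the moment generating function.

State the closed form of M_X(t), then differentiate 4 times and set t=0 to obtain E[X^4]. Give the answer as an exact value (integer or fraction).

E[X^4] = M^(4)(0) = 8728/125

M_X(t) = (e^(t)/5 + 4/5)^10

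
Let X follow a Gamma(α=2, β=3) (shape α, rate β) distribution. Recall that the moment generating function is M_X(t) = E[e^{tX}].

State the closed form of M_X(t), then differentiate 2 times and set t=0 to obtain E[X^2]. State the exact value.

E[X^2] = M′′(0) = 2/3

M_X(t) = 9/(3 - t)^2
M′(t) = -18/(t^3 - 9*t^2 + 27*t - 27)
M′′(t) = 54/(t^4 - 12*t^3 + 54*t^2 - 108*t + 81)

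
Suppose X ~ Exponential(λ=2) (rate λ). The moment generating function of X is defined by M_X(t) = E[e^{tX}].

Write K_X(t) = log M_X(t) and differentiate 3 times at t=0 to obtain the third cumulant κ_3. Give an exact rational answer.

κ_3 = K^(3)(0) = 1/4

M_X(t) = 2/(2 - t)
K_X(t) = log M_X(t) = -log(2 - t) + log(2)
K^(3)(t) = -2/(t^3 - 6*t^2 + 12*t - 8)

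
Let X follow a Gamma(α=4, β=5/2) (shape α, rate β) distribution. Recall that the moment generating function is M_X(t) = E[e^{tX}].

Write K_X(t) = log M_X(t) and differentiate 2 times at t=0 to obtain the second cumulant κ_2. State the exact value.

κ_2 = D^2[K](0) = 16/25

M_X(t) = 625/(16*(5/2 - t)^4)
K_X(t) = log M_X(t) = -4*log(5/2 - t) - 4*log(2) + 4*log(5)
D^2[K](t) = 16/(4*t^2 - 20*t + 25)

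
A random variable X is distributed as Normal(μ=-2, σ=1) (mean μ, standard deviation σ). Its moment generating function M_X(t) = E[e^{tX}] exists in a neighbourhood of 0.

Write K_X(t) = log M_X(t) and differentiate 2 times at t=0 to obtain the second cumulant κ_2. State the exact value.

M_X(t) = e^(t^2/2 - 2*t)
K_X(t) = log M_X(t) = t^2/2 - 2*t
dK/dt = t - 2
d^2K/dt^2 = 1

κ_2 = d^2K/dt^2 |_{t=0} = 1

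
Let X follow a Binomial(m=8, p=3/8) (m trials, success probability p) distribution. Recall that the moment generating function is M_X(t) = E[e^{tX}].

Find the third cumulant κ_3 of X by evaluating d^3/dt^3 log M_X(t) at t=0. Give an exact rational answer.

M_X(t) = (3*e^(t)/8 + 5/8)^8
K_X(t) = log M_X(t) = 8*log(3*e^(t)/8 + 5/8)
D^3[K](t) = (-360*e^(2*t) + 600*e^(t))/(27*e^(3*t) + 135*e^(2*t) + 225*e^(t) + 125)

κ_3 = D^3[K](0) = 15/32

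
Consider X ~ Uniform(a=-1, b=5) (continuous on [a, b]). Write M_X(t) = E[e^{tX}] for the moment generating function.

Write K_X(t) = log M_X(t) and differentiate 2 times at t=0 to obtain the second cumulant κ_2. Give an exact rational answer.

M_X(t) = (e^(5*t) - e^(-t))/(6*t)
K_X(t) = log M_X(t) = -log(t) + log(e^(5*t) - e^(-t)) - log(6)
dK/dt = (5*t*e^(6*t) + t - e^(6*t) + 1)/(t*e^(6*t) - t)
d^2K/dt^2 = (-36*t^2*e^(6*t) + e^(12*t) - 2*e^(6*t) + 1)/(t^2*e^(12*t) - 2*t^2*e^(6*t) + t^2)

κ_2 = d^2K/dt^2 |_{t=0} = 3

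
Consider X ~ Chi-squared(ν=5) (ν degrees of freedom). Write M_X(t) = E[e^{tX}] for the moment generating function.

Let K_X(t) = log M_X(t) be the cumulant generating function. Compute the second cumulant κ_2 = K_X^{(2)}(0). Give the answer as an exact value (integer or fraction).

κ_2 = D^2[K](0) = 10

M_X(t) = (1 - 2*t)^(-5/2)
K_X(t) = log M_X(t) = -5*log(1 - 2*t)/2
D^2[K](t) = 10/(4*t^2 - 4*t + 1)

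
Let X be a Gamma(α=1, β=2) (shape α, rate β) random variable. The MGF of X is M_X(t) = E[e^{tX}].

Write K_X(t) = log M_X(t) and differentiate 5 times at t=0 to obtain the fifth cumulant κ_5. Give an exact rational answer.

M_X(t) = 2/(2 - t)
K_X(t) = log M_X(t) = -log(2 - t) + log(2)
K^(5)(t) = -24/(t^5 - 10*t^4 + 40*t^3 - 80*t^2 + 80*t - 32)

κ_5 = K^(5)(0) = 3/4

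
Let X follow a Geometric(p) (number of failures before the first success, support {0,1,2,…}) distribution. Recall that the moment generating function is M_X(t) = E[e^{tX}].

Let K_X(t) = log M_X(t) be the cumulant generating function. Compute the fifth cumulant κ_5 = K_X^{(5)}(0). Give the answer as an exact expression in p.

κ_5 = K^(5)(0) = (p^4 - 15*p^3 + 50*p^2 - 60*p + 24)/p^5

M_X(t) = p/(-(1 - p)*e^(t) + 1)
K_X(t) = log M_X(t) = log(p) - log(-(1 - p)*e^(t) + 1)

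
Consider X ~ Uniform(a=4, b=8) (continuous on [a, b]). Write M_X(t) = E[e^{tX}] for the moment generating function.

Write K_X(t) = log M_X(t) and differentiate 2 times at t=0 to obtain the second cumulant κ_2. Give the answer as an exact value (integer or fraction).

M_X(t) = (e^(8*t) - e^(4*t))/(4*t)
K_X(t) = log M_X(t) = -log(t) + log(e^(8*t) - e^(4*t)) - 2*log(2)
dK/dt = (8*t*e^(4*t) - 4*t - e^(4*t) + 1)/(t*e^(4*t) - t)
d^2K/dt^2 = (-16*t^2*e^(4*t) + e^(8*t) - 2*e^(4*t) + 1)/(t^2*e^(8*t) - 2*t^2*e^(4*t) + t^2)

κ_2 = d^2K/dt^2 |_{t=0} = 4/3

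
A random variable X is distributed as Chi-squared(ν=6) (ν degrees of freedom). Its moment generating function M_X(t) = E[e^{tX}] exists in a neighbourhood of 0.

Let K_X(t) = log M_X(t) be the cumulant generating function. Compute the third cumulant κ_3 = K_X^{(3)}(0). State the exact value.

κ_3 = K^(3)(0) = 48

M_X(t) = (1 - 2*t)^(-3)
K_X(t) = log M_X(t) = -3*log(1 - 2*t)
K^(3)(t) = -48/(8*t^3 - 12*t^2 + 6*t - 1)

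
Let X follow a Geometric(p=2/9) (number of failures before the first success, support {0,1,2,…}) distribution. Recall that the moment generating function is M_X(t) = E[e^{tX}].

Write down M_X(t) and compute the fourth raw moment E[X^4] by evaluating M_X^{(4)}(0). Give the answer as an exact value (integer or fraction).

E[X^4] = D^4[M](0) = 5320

M_X(t) = 2/(9*(1 - 7*e^(t)/9))
D^4[M](t) = (-4802*e^(4*t) - 67914*e^(3*t) - 87318*e^(2*t) - 10206*e^(t))/(16807*e^(5*t) - 108045*e^(4*t) + 277830*e^(3*t) - 357210*e^(2*t) + 229635*e^(t) - 59049)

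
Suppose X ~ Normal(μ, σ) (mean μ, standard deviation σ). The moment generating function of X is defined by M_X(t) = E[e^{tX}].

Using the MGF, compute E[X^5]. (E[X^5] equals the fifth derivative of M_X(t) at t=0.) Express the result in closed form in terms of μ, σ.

M_X(t) = e^(μ*t + σ^2*t^2/2)
M′(t) = μ*e^(μ*t)*e^(σ^2*t^2/2) + σ^2*t*e^(μ*t)*e^(σ^2*t^2/2)
M′′(t) = μ^2*e^(μ*t)*e^(σ^2*t^2/2) + 2*μ*σ^2*t*e^(μ*t)*e^(σ^2*t^2/2) + σ^4*t^2*e^(μ*t)*e^(σ^2*t^2/2) + σ^2*e^(μ*t)*e^(σ^2*t^2/2)

E[X^5] = M′′′′′(0) = μ*(μ^4 + 10*μ^2*σ^2 + 15*σ^4)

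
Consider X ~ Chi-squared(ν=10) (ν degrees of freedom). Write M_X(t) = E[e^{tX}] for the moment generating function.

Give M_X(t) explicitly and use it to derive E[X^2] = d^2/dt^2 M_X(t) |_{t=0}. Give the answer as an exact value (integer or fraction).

M_X(t) = (1 - 2*t)^(-5)
dM/dt = 10/(64*t^6 - 192*t^5 + 240*t^4 - 160*t^3 + 60*t^2 - 12*t + 1)
d^2M/dt^2 = -120/(128*t^7 - 448*t^6 + 672*t^5 - 560*t^4 + 280*t^3 - 84*t^2 + 14*t - 1)

E[X^2] = d^2M/dt^2 |_{t=0} = 120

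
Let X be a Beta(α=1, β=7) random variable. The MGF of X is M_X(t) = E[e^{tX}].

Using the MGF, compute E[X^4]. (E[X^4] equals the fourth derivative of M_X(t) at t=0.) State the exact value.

M_X(t) = ₁F₁(1; 8; t)
D^4[M](t) = ₁F₁(5; 12; t)/330

E[X^4] = D^4[M](0) = 1/330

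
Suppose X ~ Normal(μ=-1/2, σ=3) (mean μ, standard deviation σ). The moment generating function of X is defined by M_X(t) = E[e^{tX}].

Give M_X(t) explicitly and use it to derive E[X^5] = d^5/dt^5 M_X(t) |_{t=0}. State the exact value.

M_X(t) = e^(9*t^2/2 - t/2)
M^(5)(t) = (1889568*t^5*e^(9*t^2/2) - 524880*t^4*e^(9*t^2/2) + 2157840*t^3*e^(9*t^2/2) - 353160*t^2*e^(9*t^2/2) + 369450*t*e^(9*t^2/2) - 19801*e^(9*t^2/2))*e^(-t/2)/32

E[X^5] = M^(5)(0) = -19801/32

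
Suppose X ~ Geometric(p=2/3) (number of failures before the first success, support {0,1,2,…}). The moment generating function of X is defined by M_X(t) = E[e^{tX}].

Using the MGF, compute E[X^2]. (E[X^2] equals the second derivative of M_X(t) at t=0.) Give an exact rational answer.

E[X^2] = D^2[M](0) = 1

M_X(t) = 2/(3*(1 - e^(t)/3))
D^2[M](t) = (-2*e^(2*t) - 6*e^(t))/(e^(3*t) - 9*e^(2*t) + 27*e^(t) - 27)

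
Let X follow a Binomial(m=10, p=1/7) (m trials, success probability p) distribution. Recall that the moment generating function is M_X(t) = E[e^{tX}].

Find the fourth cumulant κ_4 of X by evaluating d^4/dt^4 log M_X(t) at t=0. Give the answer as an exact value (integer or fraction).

κ_4 = d^4K/dt^4 |_{t=0} = 780/2401

M_X(t) = (e^(t)/7 + 6/7)^10
K_X(t) = log M_X(t) = 10*log(e^(t)/7 + 6/7)
dK/dt = 10*e^(t)/(e^(t) + 6)
d^2K/dt^2 = 60*e^(t)/(e^(2*t) + 12*e^(t) + 36)
d^3K/dt^3 = (-60*e^(2*t) + 360*e^(t))/(e^(3*t) + 18*e^(2*t) + 108*e^(t) + 216)
d^4K/dt^4 = (60*e^(3*t) - 1440*e^(2*t) + 2160*e^(t))/(e^(4*t) + 24*e^(3*t) + 216*e^(2*t) + 864*e^(t) + 1296)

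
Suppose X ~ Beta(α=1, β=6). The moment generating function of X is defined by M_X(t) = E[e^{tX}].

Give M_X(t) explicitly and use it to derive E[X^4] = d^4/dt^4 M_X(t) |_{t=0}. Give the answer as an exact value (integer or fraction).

E[X^4] = d^4M/dt^4 |_{t=0} = 1/210

M_X(t) = ₁F₁(1; 7; t)
dM/dt = ₁F₁(2; 8; t)/7
d^2M/dt^2 = ₁F₁(3; 9; t)/28
d^3M/dt^3 = ₁F₁(4; 10; t)/84
d^4M/dt^4 = ₁F₁(5; 11; t)/210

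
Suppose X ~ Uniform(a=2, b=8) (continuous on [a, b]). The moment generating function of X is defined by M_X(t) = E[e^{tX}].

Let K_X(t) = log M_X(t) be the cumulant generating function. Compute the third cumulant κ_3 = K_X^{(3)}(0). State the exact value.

κ_3 = d^3K/dt^3 |_{t=0} = 0

M_X(t) = (e^(8*t) - e^(2*t))/(6*t)
K_X(t) = log M_X(t) = -log(t) + log(e^(8*t) - e^(2*t)) - log(6)
dK/dt = (8*t*e^(6*t) - 2*t - e^(6*t) + 1)/(t*e^(6*t) - t)
d^2K/dt^2 = (-36*t^2*e^(6*t) + e^(12*t) - 2*e^(6*t) + 1)/(t^2*e^(12*t) - 2*t^2*e^(6*t) + t^2)
d^3K/dt^3 = (216*t^3*e^(12*t) + 216*t^3*e^(6*t) - 2*e^(18*t) + 6*e^(12*t) - 6*e^(6*t) + 2)/(t^3*e^(18*t) - 3*t^3*e^(12*t) + 3*t^3*e^(6*t) - t^3)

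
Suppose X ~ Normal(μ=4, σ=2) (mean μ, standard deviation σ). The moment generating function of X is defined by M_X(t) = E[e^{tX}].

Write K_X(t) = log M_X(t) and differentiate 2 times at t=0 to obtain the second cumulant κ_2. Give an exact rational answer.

M_X(t) = e^(2*t^2 + 4*t)
K_X(t) = log M_X(t) = 2*t^2 + 4*t
dK/dt = 4*t + 4
d^2K/dt^2 = 4

κ_2 = d^2K/dt^2 |_{t=0} = 4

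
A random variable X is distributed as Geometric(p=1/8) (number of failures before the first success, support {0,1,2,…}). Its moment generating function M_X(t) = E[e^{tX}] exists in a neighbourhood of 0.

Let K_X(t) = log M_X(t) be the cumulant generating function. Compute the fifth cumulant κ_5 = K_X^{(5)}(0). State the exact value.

M_X(t) = 1/(8*(1 - 7*e^(t)/8))
K_X(t) = log M_X(t) = -log(1 - 7*e^(t)/8) - 3*log(2)
K^(5)(t) = (-19208*e^(4*t) - 241472*e^(3*t) - 275968*e^(2*t) - 28672*e^(t))/(16807*e^(5*t) - 96040*e^(4*t) + 219520*e^(3*t) - 250880*e^(2*t) + 143360*e^(t) - 32768)

κ_5 = K^(5)(0) = 565320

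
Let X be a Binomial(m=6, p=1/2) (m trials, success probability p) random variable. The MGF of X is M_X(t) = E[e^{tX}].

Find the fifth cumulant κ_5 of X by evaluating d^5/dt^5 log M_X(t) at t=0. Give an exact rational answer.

κ_5 = K′′′′′(0) = 0

M_X(t) = (e^(t)/2 + 1/2)^6
K_X(t) = log M_X(t) = 6*log(e^(t)/2 + 1/2)
K′(t) = 6*e^(t)/(e^(t) + 1)
K′′(t) = 6*e^(t)/(e^(2*t) + 2*e^(t) + 1)
K′′′(t) = (-6*e^(2*t) + 6*e^(t))/(e^(3*t) + 3*e^(2*t) + 3*e^(t) + 1)
K′′′′(t) = (6*e^(3*t) - 24*e^(2*t) + 6*e^(t))/(e^(4*t) + 4*e^(3*t) + 6*e^(2*t) + 4*e^(t) + 1)
K′′′′′(t) = (-6*e^(4*t) + 66*e^(3*t) - 66*e^(2*t) + 6*e^(t))/(e^(5*t) + 5*e^(4*t) + 10*e^(3*t) + 10*e^(2*t) + 5*e^(t) + 1)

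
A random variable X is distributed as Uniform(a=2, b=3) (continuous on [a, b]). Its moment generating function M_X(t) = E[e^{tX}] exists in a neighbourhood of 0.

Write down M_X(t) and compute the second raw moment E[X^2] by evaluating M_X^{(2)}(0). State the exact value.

E[X^2] = d^2M/dt^2 |_{t=0} = 19/3

M_X(t) = (e^(3*t) - e^(2*t))/t
dM/dt = (3*t*e^(3*t) - 2*t*e^(2*t) - e^(3*t) + e^(2*t))/t^2
d^2M/dt^2 = (9*t^2*e^(3*t) - 4*t^2*e^(2*t) - 6*t*e^(3*t) + 4*t*e^(2*t) + 2*e^(3*t) - 2*e^(2*t))/t^3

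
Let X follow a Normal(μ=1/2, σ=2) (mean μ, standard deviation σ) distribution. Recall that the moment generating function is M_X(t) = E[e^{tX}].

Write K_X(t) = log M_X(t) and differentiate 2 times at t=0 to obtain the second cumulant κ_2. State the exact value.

κ_2 = D^2[K](0) = 4

M_X(t) = e^(2*t^2 + t/2)
K_X(t) = log M_X(t) = 2*t^2 + t/2
D^2[K](t) = 4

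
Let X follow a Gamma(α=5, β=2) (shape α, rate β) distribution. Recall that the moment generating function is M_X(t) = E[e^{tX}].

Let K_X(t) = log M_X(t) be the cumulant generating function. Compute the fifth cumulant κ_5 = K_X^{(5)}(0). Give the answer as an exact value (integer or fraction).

M_X(t) = 32/(2 - t)^5
K_X(t) = log M_X(t) = -5*log(2 - t) + 5*log(2)
dK/dt = -5/(t - 2)
d^2K/dt^2 = 5/(t^2 - 4*t + 4)
d^3K/dt^3 = -10/(t^3 - 6*t^2 + 12*t - 8)
d^4K/dt^4 = 30/(t^4 - 8*t^3 + 24*t^2 - 32*t + 16)
d^5K/dt^5 = -120/(t^5 - 10*t^4 + 40*t^3 - 80*t^2 + 80*t - 32)

κ_5 = d^5K/dt^5 |_{t=0} = 15/4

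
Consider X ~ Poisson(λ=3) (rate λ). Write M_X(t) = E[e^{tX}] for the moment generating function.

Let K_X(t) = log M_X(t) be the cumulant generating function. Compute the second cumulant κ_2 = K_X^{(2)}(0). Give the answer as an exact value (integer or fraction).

M_X(t) = e^(3*e^(t) - 3)
K_X(t) = log M_X(t) = 3*e^(t) - 3
K^(2)(t) = 3*e^(t)

κ_2 = K^(2)(0) = 3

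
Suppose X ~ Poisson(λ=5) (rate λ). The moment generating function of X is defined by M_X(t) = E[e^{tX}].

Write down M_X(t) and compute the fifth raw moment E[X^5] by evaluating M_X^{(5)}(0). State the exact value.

E[X^5] = M^(5)(0) = 12880

M_X(t) = e^(5*e^(t) - 5)
M^(5)(t) = (3125*e^(5*t)*e^(5*e^(t)) + 6250*e^(4*t)*e^(5*e^(t)) + 3125*e^(3*t)*e^(5*e^(t)) + 375*e^(2*t)*e^(5*e^(t)) + 5*e^(t)*e^(5*e^(t)))*e^(-5)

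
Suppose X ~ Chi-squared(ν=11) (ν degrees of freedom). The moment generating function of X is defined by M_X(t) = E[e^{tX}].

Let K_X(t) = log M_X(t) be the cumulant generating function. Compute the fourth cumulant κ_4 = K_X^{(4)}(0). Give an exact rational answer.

M_X(t) = (1 - 2*t)^(-11/2)
K_X(t) = log M_X(t) = -11*log(1 - 2*t)/2
dK/dt = -11/(2*t - 1)
d^2K/dt^2 = 22/(4*t^2 - 4*t + 1)
d^3K/dt^3 = -88/(8*t^3 - 12*t^2 + 6*t - 1)
d^4K/dt^4 = 528/(16*t^4 - 32*t^3 + 24*t^2 - 8*t + 1)

κ_4 = d^4K/dt^4 |_{t=0} = 528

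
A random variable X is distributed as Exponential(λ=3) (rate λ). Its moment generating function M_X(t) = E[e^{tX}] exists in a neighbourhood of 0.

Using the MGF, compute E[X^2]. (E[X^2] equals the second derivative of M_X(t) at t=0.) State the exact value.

M_X(t) = 3/(3 - t)
M′(t) = 3/(t^2 - 6*t + 9)
M′′(t) = -6/(t^3 - 9*t^2 + 27*t - 27)

E[X^2] = M′′(0) = 2/9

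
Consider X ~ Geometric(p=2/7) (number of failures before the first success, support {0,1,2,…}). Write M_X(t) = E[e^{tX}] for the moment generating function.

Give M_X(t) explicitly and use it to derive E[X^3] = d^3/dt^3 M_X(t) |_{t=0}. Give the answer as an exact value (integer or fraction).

M_X(t) = 2/(7*(1 - 5*e^(t)/7))
M′(t) = 10*e^(t)/(25*e^(2*t) - 70*e^(t) + 49)
M′′(t) = (-50*e^(2*t) - 70*e^(t))/(125*e^(3*t) - 525*e^(2*t) + 735*e^(t) - 343)
M′′′(t) = (250*e^(3*t) + 1400*e^(2*t) + 490*e^(t))/(625*e^(4*t) - 3500*e^(3*t) + 7350*e^(2*t) - 6860*e^(t) + 2401)

E[X^3] = M′′′(0) = 535/4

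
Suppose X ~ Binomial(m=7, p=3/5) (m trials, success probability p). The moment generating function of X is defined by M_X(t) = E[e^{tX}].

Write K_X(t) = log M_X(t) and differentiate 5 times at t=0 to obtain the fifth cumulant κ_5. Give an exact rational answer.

M_X(t) = (3*e^(t)/5 + 2/5)^7
K_X(t) = log M_X(t) = 7*log(3*e^(t)/5 + 2/5)
D^5[K](t) = (-1134*e^(4*t) + 8316*e^(3*t) - 5544*e^(2*t) + 336*e^(t))/(243*e^(5*t) + 810*e^(4*t) + 1080*e^(3*t) + 720*e^(2*t) + 240*e^(t) + 32)

κ_5 = D^5[K](0) = 1974/3125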